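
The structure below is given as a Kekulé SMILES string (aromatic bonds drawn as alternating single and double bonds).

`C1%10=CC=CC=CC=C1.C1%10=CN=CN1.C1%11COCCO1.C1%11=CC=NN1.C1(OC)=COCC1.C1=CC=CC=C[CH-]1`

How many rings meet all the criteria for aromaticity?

The SMILES encodes an eight-membered carbon ring with four alternating C=C double bonds; a five-membered ring with nitrogens at positions 1 and 3 (one bearing H, one in a C=N bond) and two double bonds; a six-membered saturated ring with oxygens at positions 1 and 4; a five-membered ring with two adjacent nitrogens (one bearing H, one in a double bond) and two double bonds; a five-membered ring of four carbons and one oxygen, with one C=C double bond and two sp³ carbons; a seven-membered all-carbon ring bearing a negative charge on one carbon, with three C=C double bonds.
The 8-membered ring has only sp² ring atoms; a planar conformation would have a fully conjugated π system of 8 electrons. But 8 = 4(2), which is 4n not 4n+2, so it is not aromatic (cyclooctatetraene) — cyclooctatetraene distorts into a non-planar tub to avoid antiaromaticity.
The 5-membered ring with two nitrogens (one N–H, one =N–) is fully conjugated (every ring atom contributes a p orbital); 2 ring double bonds (4 π electrons) plus a heteroatom lone pair (2) give 6 π electrons. 6 = 4(1)+2, so it is aromatic (imidazole).
The 6-membered ring with two oxygens (1,4) has only sp³ atoms, so it is not fully conjugated — not aromatic (1,4-dioxane).
The 5-membered ring with two adjacent nitrogens (one N–H, one =N–) has a continuous p-orbital overlap around the ring; 2 ring double bonds (4 π electrons) plus a heteroatom lone pair (2) give 6 π electrons. Since 6 = 4n+2 (n=1), it is aromatic (pyrazole).
The 5-membered ring with one oxygen has two sp³ carbons, so it is not fully conjugated — not aromatic (2,3-dihydrofuran).
The 7-membered ring has only sp² ring atoms; a planar conformation would have a fully conjugated π system of 8 electrons. But 8 = 4(2), which is 4n not 4n+2, so it is not aromatic (cycloheptatrienyl anion).
2 of the 6 rings are aromatic. Total: 2.

2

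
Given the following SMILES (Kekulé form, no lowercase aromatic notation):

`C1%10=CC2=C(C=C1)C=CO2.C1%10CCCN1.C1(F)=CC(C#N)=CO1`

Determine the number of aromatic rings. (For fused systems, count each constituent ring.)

3

The SMILES encodes a six-membered carbon ring with three alternating C=C double bonds, fused to a five-membered ring containing one oxygen and two C=C double bonds; a five-membered saturated ring of four carbons and one N–H nitrogen; a five-membered ring of four carbons and one oxygen, with two C=C double bonds.
The fused 6/5-membered bicyclic (with one oxygen) is a single π system with 9 sp² atoms and 10 π electrons from ring double bonds plus a heteroatom lone pair. 10 = 4(2)+2, so the system is aromatic and both rings count as aromatic (benzofuran).
The 5-membered ring with one N–H has only sp³ atoms, so it is not fully conjugated — not aromatic (pyrrolidine).
The 5-membered ring with one oxygen has a continuous p-orbital overlap around the ring; 2 ring double bonds (4 π electrons) plus a heteroatom lone pair (2) give 6 π electrons. Since 6 = 4n+2 (n=1), it is aromatic (furan).
3 of the 4 rings are aromatic. Total: 3.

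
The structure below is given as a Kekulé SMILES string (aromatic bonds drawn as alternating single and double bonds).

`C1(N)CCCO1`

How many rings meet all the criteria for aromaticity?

The SMILES encodes a five-membered saturated ring of four carbons and one oxygen.
The 5-membered ring with one oxygen has only sp³ atoms, so it is not fully conjugated — not aromatic (tetrahydrofuran).

0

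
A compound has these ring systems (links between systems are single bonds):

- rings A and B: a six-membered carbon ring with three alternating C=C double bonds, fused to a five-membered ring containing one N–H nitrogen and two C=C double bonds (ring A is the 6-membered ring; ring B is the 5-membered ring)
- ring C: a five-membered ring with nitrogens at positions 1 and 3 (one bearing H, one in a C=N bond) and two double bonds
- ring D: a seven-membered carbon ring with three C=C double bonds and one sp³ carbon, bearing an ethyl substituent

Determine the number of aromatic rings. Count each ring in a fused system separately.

Rings A and B form a fused bicyclic system (with one N–H) with 9 sp² atoms and 10 π electrons from ring double bonds plus a heteroatom lone pair. 10 = 4(2)+2, so the system is aromatic and both rings count as aromatic (indole).
Ring C is planar and fully conjugated; 2 ring double bonds (4 π electrons) plus a heteroatom lone pair (2) give 6 π electrons. That satisfies 4n+2 with n=1, so ring C is aromatic (imidazole).
Ring D has one sp³ carbon, so it is not fully conjugated — not aromatic (cycloheptatriene).
Aromatic: A, B, C. Total: 3.

3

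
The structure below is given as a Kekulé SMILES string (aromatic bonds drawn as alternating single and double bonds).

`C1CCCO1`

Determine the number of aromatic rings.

The SMILES encodes a five-membered saturated ring of four carbons and one oxygen.
The 5-membered ring with one oxygen has only sp³ atoms, so it is not fully conjugated — not aromatic (tetrahydrofuran).

0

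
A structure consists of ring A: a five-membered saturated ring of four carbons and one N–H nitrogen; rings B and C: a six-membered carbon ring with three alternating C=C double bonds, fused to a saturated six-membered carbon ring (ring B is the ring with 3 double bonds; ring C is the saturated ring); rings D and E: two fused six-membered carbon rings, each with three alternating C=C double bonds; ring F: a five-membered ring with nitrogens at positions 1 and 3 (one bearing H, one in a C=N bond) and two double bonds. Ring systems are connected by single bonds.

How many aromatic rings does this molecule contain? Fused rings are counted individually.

4

Ring A has only sp³ atoms, so it is not fully conjugated — not aromatic (pyrrolidine).
Ring B is fully conjugated (every ring atom contributes a p orbital); 3 ring double bonds give 6 π electrons. That satisfies 4n+2 with n=1, so ring B is aromatic (benzene ring).
Ring C has four sp³ carbons, so it is not fully conjugated — not aromatic (cyclohexane ring).
Rings D and E form a fused bicyclic system with 10 sp² atoms and 10 π electrons from ring double bonds. 10 = 4(2)+2, so the system is aromatic and both rings count as aromatic (naphthalene).
Ring F is fully conjugated (every ring atom contributes a p orbital); 2 ring double bonds (4 π electrons) plus a heteroatom lone pair (2) give 6 π electrons. That satisfies 4n+2 with n=1, so ring F is aromatic (imidazole).
Aromatic: B, D, E, F. Total: 4.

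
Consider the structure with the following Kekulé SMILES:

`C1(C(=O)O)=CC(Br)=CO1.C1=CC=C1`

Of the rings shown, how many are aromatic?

1

The SMILES encodes a five-membered ring of four carbons and one oxygen, with two C=C double bonds; a four-membered carbon ring with two alternating C=C double bonds.
The 5-membered ring with one oxygen is planar and fully conjugated; 2 ring double bonds (4 π electrons) plus a heteroatom lone pair (2) give 6 π electrons. That satisfies 4n+2 with n=1, so it is aromatic (furan).
The 4-membered ring has only sp² ring atoms; a planar conformation would have a fully conjugated π system of 4 electrons. But 4 = 4(1), which is 4n not 4n+2, so it is not aromatic (cyclobutadiene) — cyclobutadiene is antiaromatic and distorts to a rectangle.
1 of the 2 rings is aromatic. Total: 1.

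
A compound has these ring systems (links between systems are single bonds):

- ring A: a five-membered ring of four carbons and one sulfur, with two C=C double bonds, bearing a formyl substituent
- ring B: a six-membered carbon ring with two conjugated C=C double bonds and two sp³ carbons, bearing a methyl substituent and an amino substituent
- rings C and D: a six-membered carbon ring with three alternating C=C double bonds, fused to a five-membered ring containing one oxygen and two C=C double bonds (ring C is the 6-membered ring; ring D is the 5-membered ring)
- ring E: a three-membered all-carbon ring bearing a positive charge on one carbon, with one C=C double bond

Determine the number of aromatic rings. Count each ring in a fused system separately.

Ring A is planar and fully conjugated; 2 ring double bonds (4 π electrons) plus a heteroatom lone pair (2) give 6 π electrons. That satisfies 4n+2 with n=1, so ring A is aromatic (thiophene).
Ring B has two sp³ carbons, so it is not fully conjugated — not aromatic (1,3-cyclohexadiene).
Rings C and D form a fused bicyclic system (with one oxygen) with 9 sp² atoms and 10 π electrons from ring double bonds plus a heteroatom lone pair. 10 = 4(2)+2, so the system is aromatic and both rings count as aromatic (benzofuran).
Ring E has a continuous p-orbital overlap around the ring; 1 ring double bond (2 π electrons) plus the carbocation's empty p orbital (0, but keeps the ring conjugated) give 2 π electrons. That satisfies 4n+2 with n=0, so ring E is aromatic (cyclopropenyl cation).
Aromatic: A, C, D, E. Total: 4.

4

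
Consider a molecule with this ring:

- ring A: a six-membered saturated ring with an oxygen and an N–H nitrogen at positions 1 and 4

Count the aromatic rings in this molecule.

Ring A has only sp³ atoms, so it is not fully conjugated — not aromatic (morpholine).

0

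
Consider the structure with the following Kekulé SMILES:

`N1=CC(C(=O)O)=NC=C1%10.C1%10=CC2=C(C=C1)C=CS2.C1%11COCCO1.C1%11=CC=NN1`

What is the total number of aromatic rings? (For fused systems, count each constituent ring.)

The SMILES encodes a six-membered ring with nitrogens at positions 1 and 4 and three alternating double bonds; a six-membered carbon ring with three alternating C=C double bonds, fused to a five-membered ring containing one sulfur and two C=C double bonds; a six-membered saturated ring with oxygens at positions 1 and 4; a five-membered ring with two adjacent nitrogens (one bearing H, one in a double bond) and two double bonds.
The 6-membered ring with two nitrogens (1,4) is planar and fully conjugated; 3 ring double bonds give 6 π electrons. 6 = 4(1)+2, so it is aromatic (pyrazine).
The fused 6/5-membered bicyclic (with one sulfur) is a single π system with 9 sp² atoms and 10 π electrons from ring double bonds plus a heteroatom lone pair. 10 = 4(2)+2, so the system is aromatic and both rings count as aromatic (benzothiophene).
The 6-membered ring with two oxygens (1,4) has only sp³ atoms, so it is not fully conjugated — not aromatic (1,4-dioxane).
The 5-membered ring with two adjacent nitrogens (one N–H, one =N–) is planar and fully conjugated; 2 ring double bonds (4 π electrons) plus a heteroatom lone pair (2) give 6 π electrons. Since 6 = 4n+2 (n=1), it is aromatic (pyrazole).
4 of the 5 rings are aromatic. Total: 4.

4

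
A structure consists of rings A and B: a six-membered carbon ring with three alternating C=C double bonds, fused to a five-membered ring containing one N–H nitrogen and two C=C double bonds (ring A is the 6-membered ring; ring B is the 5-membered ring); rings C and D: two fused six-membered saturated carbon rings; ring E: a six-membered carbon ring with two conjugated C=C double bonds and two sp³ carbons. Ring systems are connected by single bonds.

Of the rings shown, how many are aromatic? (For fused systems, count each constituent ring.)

2

Rings A and B form a fused bicyclic system (with one N–H) with 9 sp² atoms and 10 π electrons from ring double bonds plus a heteroatom lone pair. 10 = 4(2)+2, so the system is aromatic and both rings count as aromatic (indole).
Ring C has only sp³ atoms, so it is not fully conjugated — not aromatic (cyclohexane ring).
Ring D has only sp³ atoms, so it is not fully conjugated — not aromatic (cyclohexane ring).
Ring E has two sp³ carbons, so it is not fully conjugated — not aromatic (1,3-cyclohexadiene).
Aromatic: A, B. Total: 2.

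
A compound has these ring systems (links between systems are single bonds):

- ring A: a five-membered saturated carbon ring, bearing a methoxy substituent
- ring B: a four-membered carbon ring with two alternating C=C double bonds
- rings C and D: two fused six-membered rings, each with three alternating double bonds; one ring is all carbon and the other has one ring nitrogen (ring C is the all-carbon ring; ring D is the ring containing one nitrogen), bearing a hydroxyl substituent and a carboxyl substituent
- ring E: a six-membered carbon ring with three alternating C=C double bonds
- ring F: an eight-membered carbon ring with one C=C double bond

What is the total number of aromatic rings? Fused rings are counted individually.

Ring A has only sp³ atoms, so it is not fully conjugated — not aromatic (cyclopentane).
Ring B has only sp² ring atoms; a planar conformation would have a fully conjugated π system of 4 electrons. But 4 = 4(1), which is 4n not 4n+2, so ring B is not aromatic (cyclobutadiene) — cyclobutadiene is antiaromatic and distorts to a rectangle.
Rings C and D form a fused bicyclic system (with one nitrogen) with 10 sp² atoms and 10 π electrons from ring double bonds. 10 = 4(2)+2, so the system is aromatic and both rings count as aromatic (quinoline).
Ring E is fully conjugated (every ring atom contributes a p orbital); 3 ring double bonds give 6 π electrons. Since 6 = 4n+2 (n=1), ring E is aromatic (benzene).
Ring F has six sp³ carbons, so it is not fully conjugated — not aromatic (cyclooctene).
Aromatic: C, D, E. Total: 3.

3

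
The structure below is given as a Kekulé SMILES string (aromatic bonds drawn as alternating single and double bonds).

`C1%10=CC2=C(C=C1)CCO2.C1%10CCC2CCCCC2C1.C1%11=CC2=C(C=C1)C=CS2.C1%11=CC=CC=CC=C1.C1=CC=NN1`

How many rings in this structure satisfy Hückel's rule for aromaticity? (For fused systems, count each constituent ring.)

4

The SMILES encodes a six-membered carbon ring with three alternating C=C double bonds, fused to a five-membered ring containing one oxygen and two sp³ carbons; two fused six-membered saturated carbon rings; a six-membered carbon ring with three alternating C=C double bonds, fused to a five-membered ring containing one sulfur and two C=C double bonds; an eight-membered carbon ring with four alternating C=C double bonds; a five-membered ring with two adjacent nitrogens (one bearing H, one in a double bond) and two double bonds.
The 6-membered ring has a continuous p-orbital overlap around the ring; 3 ring double bonds give 6 π electrons. Since 6 = 4n+2 (n=1), it is aromatic (benzene ring).
The 5-membered ring with one oxygen has two sp³ carbons, so it is not fully conjugated — not aromatic (oxolane ring).
The second 6-membered ring has only sp³ atoms, so it is not fully conjugated — not aromatic (cyclohexane ring).
The third 6-membered ring has only sp³ atoms, so it is not fully conjugated — not aromatic (cyclohexane ring).
The fused 6/5-membered bicyclic (with one sulfur) is a single π system with 9 sp² atoms and 10 π electrons from ring double bonds plus a heteroatom lone pair. 10 = 4(2)+2, so the system is aromatic and both rings count as aromatic (benzothiophene).
The 8-membered ring has only sp² ring atoms; a planar conformation would have a fully conjugated π system of 8 electrons. But 8 = 4(2), which is 4n not 4n+2, so it is not aromatic (cyclooctatetraene) — cyclooctatetraene distorts into a non-planar tub to avoid antiaromaticity.
The 5-membered ring with two adjacent nitrogens (one N–H, one =N–) is planar and fully conjugated; 2 ring double bonds (4 π electrons) plus a heteroatom lone pair (2) give 6 π electrons. 6 = 4(1)+2, so it is aromatic (pyrazole).
4 of the 8 rings are aromatic. Total: 4.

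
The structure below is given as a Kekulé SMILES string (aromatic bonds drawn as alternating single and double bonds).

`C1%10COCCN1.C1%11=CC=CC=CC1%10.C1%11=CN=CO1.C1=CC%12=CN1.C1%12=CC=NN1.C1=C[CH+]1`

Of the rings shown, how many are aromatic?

The SMILES encodes a six-membered saturated ring with an oxygen and an N–H nitrogen at positions 1 and 4; a seven-membered carbon ring with three C=C double bonds and one sp³ carbon; a five-membered ring with an oxygen at position 1 and a nitrogen at position 3 (in a C=N bond), with two double bonds; a five-membered ring of four carbons and one nitrogen bearing a hydrogen, with two C=C double bonds; a five-membered ring with two adjacent nitrogens (one bearing H, one in a double bond) and two double bonds; a three-membered all-carbon ring bearing a positive charge on one carbon, with one C=C double bond.
The 6-membered ring with one oxygen and one N–H (1,4) has only sp³ atoms, so it is not fully conjugated — not aromatic (morpholine).
The 7-membered ring has one sp³ carbon, so it is not fully conjugated — not aromatic (cycloheptatriene).
The 5-membered ring with one oxygen and one =N– is planar and fully conjugated; 2 ring double bonds (4 π electrons) plus a heteroatom lone pair (2) give 6 π electrons. That satisfies 4n+2 with n=1, so it is aromatic (oxazole).
The 5-membered ring with one N–H has a continuous p-orbital overlap around the ring; 2 ring double bonds (4 π electrons) plus a heteroatom lone pair (2) give 6 π electrons. Since 6 = 4n+2 (n=1), it is aromatic (pyrrole).
The 5-membered ring with two adjacent nitrogens (one N–H, one =N–) is planar and fully conjugated; 2 ring double bonds (4 π electrons) plus a heteroatom lone pair (2) give 6 π electrons. Since 6 = 4n+2 (n=1), it is aromatic (pyrazole).
The 3-membered ring has a continuous p-orbital overlap around the ring; 1 ring double bond (2 π electrons) plus the carbocation's empty p orbital (0, but keeps the ring conjugated) give 2 π electrons. Since 2 = 4n+2 (n=0), it is aromatic (cyclopropenyl cation).
4 of the 6 rings are aromatic. Total: 4.

4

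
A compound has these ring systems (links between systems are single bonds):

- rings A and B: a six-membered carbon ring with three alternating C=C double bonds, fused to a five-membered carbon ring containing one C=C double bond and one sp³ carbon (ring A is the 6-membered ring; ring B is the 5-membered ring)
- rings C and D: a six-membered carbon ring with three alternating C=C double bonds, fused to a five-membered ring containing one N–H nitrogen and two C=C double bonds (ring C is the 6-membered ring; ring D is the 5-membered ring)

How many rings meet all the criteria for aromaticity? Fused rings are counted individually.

Ring A has a continuous p-orbital overlap around the ring; 3 ring double bonds give 6 π electrons. 6 = 4(1)+2, so ring A is aromatic (benzene ring).
Ring B has one sp³ carbon, so it is not fully conjugated — not aromatic (cyclopentene ring).
Rings C and D form a fused bicyclic system (with one N–H) with 9 sp² atoms and 10 π electrons from ring double bonds plus a heteroatom lone pair. 10 = 4(2)+2, so the system is aromatic and both rings count as aromatic (indole).
Aromatic: A, C, D. Total: 3.

3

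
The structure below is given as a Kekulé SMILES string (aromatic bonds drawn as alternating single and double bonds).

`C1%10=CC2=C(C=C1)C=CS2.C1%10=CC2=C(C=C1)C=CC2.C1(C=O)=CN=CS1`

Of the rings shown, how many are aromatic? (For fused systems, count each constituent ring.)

The SMILES encodes a six-membered carbon ring with three alternating C=C double bonds, fused to a five-membered ring containing one sulfur and two C=C double bonds; a six-membered carbon ring with three alternating C=C double bonds, fused to a five-membered carbon ring containing one C=C double bond and one sp³ carbon; a five-membered ring with a sulfur at position 1 and a nitrogen at position 3 (in a C=N bond), with two double bonds.
The fused 6/5-membered bicyclic (with one sulfur) is a single π system with 9 sp² atoms and 10 π electrons from ring double bonds plus a heteroatom lone pair. 10 = 4(2)+2, so the system is aromatic and both rings count as aromatic (benzothiophene).
The 6-membered ring is fully conjugated (every ring atom contributes a p orbital); 3 ring double bonds give 6 π electrons. That satisfies 4n+2 with n=1, so it is aromatic (benzene ring).
The 5-membered ring has one sp³ carbon, so it is not fully conjugated — not aromatic (cyclopentene ring).
The 5-membered ring with one sulfur and one =N– has a continuous p-orbital overlap around the ring; 2 ring double bonds (4 π electrons) plus a heteroatom lone pair (2) give 6 π electrons. That satisfies 4n+2 with n=1, so it is aromatic (thiazole).
4 of the 5 rings are aromatic. Total: 4.

4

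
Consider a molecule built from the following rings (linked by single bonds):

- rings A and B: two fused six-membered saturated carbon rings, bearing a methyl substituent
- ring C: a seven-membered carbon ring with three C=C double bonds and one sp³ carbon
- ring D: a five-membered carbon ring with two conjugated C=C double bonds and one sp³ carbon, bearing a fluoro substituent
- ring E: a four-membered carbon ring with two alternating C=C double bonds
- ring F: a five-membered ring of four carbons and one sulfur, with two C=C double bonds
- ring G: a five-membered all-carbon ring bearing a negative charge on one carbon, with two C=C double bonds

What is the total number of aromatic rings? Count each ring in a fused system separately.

Ring A has only sp³ atoms, so it is not fully conjugated — not aromatic (cyclohexane ring).
Ring B has only sp³ atoms, so it is not fully conjugated — not aromatic (cyclohexane ring).
Ring C has one sp³ carbon, so it is not fully conjugated — not aromatic (cycloheptatriene).
Ring D has one sp³ carbon, so it is not fully conjugated — not aromatic (cyclopentadiene).
Ring E has only sp² ring atoms; a planar conformation would have a fully conjugated π system of 4 electrons. But 4 = 4(1), which is 4n not 4n+2, so ring E is not aromatic (cyclobutadiene) — cyclobutadiene is antiaromatic and distorts to a rectangle.
Ring F has a continuous p-orbital overlap around the ring; 2 ring double bonds (4 π electrons) plus a heteroatom lone pair (2) give 6 π electrons. That satisfies 4n+2 with n=1, so ring F is aromatic (thiophene).
Ring G is fully conjugated (every ring atom contributes a p orbital); 2 ring double bonds (4 π electrons) plus the carbanion lone pair (2) give 6 π electrons. 6 = 4(1)+2, so ring G is aromatic (cyclopentadienyl anion).
Aromatic: F, G. Total: 2.

2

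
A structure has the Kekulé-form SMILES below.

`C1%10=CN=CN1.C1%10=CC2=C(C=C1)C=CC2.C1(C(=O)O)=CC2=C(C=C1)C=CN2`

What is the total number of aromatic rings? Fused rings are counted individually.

The SMILES encodes a five-membered ring with nitrogens at positions 1 and 3 (one bearing H, one in a C=N bond) and two double bonds; a six-membered carbon ring with three alternating C=C double bonds, fused to a five-membered carbon ring containing one C=C double bond and one sp³ carbon; a six-membered carbon ring with three alternating C=C double bonds, fused to a five-membered ring containing one N–H nitrogen and two C=C double bonds.
The 5-membered ring with two nitrogens (one N–H, one =N–) has a continuous p-orbital overlap around the ring; 2 ring double bonds (4 π electrons) plus a heteroatom lone pair (2) give 6 π electrons. 6 = 4(1)+2, so it is aromatic (imidazole).
The 6-membered ring has a continuous p-orbital overlap around the ring; 3 ring double bonds give 6 π electrons. That satisfies 4n+2 with n=1, so it is aromatic (benzene ring).
The 5-membered ring has one sp³ carbon, so it is not fully conjugated — not aromatic (cyclopentene ring).
The fused 6/5-membered bicyclic (with one N–H) is a single π system with 9 sp² atoms and 10 π electrons from ring double bonds plus a heteroatom lone pair. 10 = 4(2)+2, so the system is aromatic and both rings count as aromatic (indole).
4 of the 5 rings are aromatic. Total: 4.

4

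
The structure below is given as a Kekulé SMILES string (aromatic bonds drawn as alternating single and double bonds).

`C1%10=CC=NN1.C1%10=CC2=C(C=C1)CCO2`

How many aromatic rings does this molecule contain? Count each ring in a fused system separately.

2

The SMILES encodes a five-membered ring with two adjacent nitrogens (one bearing H, one in a double bond) and two double bonds; a six-membered carbon ring with three alternating C=C double bonds, fused to a five-membered ring containing one oxygen and two sp³ carbons.
The 5-membered ring with two adjacent nitrogens (one N–H, one =N–) has a continuous p-orbital overlap around the ring; 2 ring double bonds (4 π electrons) plus a heteroatom lone pair (2) give 6 π electrons. That satisfies 4n+2 with n=1, so it is aromatic (pyrazole).
The 6-membered ring is fully conjugated (every ring atom contributes a p orbital); 3 ring double bonds give 6 π electrons. 6 = 4(1)+2, so it is aromatic (benzene ring).
The 5-membered ring with one oxygen has two sp³ carbons, so it is not fully conjugated — not aromatic (oxolane ring).
2 of the 3 rings are aromatic. Total: 2.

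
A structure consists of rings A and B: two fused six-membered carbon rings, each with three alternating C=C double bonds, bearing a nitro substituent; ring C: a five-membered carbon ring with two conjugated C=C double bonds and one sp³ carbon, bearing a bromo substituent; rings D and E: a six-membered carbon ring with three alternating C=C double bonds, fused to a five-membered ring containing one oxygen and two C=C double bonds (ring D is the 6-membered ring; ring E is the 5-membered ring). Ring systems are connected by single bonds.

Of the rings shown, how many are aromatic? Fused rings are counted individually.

4

Rings A and B form a fused bicyclic system with 10 sp² atoms and 10 π electrons from ring double bonds. 10 = 4(2)+2, so the system is aromatic and both rings count as aromatic (naphthalene).
Ring C has one sp³ carbon, so it is not fully conjugated — not aromatic (cyclopentadiene).
Rings D and E form a fused bicyclic system (with one oxygen) with 9 sp² atoms and 10 π electrons from ring double bonds plus a heteroatom lone pair. 10 = 4(2)+2, so the system is aromatic and both rings count as aromatic (benzofuran).
Aromatic: A, B, D, E. Total: 4.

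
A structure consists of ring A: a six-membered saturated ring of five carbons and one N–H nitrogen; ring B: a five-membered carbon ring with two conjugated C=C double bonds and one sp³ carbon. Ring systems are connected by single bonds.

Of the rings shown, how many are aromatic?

Ring A has only sp³ atoms, so it is not fully conjugated — not aromatic (piperidine).
Ring B has one sp³ carbon, so it is not fully conjugated — not aromatic (cyclopentadiene).
No ring is aromatic. Total: 0.

0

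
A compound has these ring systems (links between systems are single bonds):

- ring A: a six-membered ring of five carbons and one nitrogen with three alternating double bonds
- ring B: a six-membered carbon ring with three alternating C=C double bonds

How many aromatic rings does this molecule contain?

Ring A is planar and fully conjugated; 3 ring double bonds give 6 π electrons. That satisfies 4n+2 with n=1, so ring A is aromatic (pyridine).
Ring B is planar and fully conjugated; 3 ring double bonds give 6 π electrons. 6 = 4(1)+2, so ring B is aromatic (benzene).
Aromatic: A, B. Total: 2.

2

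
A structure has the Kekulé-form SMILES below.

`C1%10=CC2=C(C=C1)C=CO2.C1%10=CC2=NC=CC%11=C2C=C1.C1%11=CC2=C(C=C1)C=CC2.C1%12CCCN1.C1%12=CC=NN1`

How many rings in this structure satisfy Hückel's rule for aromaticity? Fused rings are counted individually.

The SMILES encodes a six-membered carbon ring with three alternating C=C double bonds, fused to a five-membered ring containing one oxygen and two C=C double bonds; two fused six-membered rings, each with three alternating double bonds; one ring is all carbon and the other has one ring nitrogen; a six-membered carbon ring with three alternating C=C double bonds, fused to a five-membered carbon ring containing one C=C double bond and one sp³ carbon; a five-membered saturated ring of four carbons and one N–H nitrogen; a five-membered ring with two adjacent nitrogens (one bearing H, one in a double bond) and two double bonds.
The fused 6/5-membered bicyclic (with one oxygen) is a single π system with 9 sp² atoms and 10 π electrons from ring double bonds plus a heteroatom lone pair. 10 = 4(2)+2, so the system is aromatic and both rings count as aromatic (benzofuran).
The fused 6/6-membered bicyclic (with one nitrogen) is a single π system with 10 sp² atoms and 10 π electrons from ring double bonds. 10 = 4(2)+2, so the system is aromatic and both rings count as aromatic (quinoline).
The 6-membered ring is planar and fully conjugated; 3 ring double bonds give 6 π electrons. 6 = 4(1)+2, so it is aromatic (benzene ring).
The 5-membered ring has one sp³ carbon, so it is not fully conjugated — not aromatic (cyclopentene ring).
The 5-membered ring with one N–H has only sp³ atoms, so it is not fully conjugated — not aromatic (pyrrolidine).
The 5-membered ring with two adjacent nitrogens (one N–H, one =N–) has a continuous p-orbital overlap around the ring; 2 ring double bonds (4 π electrons) plus a heteroatom lone pair (2) give 6 π electrons. That satisfies 4n+2 with n=1, so it is aromatic (pyrazole).
6 of the 8 rings are aromatic. Total: 6.

6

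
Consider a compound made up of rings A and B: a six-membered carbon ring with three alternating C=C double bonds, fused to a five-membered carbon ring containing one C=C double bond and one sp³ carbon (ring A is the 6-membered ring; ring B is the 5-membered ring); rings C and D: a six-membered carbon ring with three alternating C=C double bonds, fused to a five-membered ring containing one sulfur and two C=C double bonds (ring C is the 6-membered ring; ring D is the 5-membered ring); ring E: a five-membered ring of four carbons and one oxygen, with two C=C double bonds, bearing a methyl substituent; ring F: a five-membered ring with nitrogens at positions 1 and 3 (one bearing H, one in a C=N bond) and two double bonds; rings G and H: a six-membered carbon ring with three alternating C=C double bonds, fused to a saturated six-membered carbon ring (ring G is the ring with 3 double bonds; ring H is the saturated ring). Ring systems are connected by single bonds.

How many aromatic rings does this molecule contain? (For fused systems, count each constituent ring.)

6

Ring A is planar and fully conjugated; 3 ring double bonds give 6 π electrons. 6 = 4(1)+2, so ring A is aromatic (benzene ring).
Ring B has one sp³ carbon, so it is not fully conjugated — not aromatic (cyclopentene ring).
Rings C and D form a fused bicyclic system (with one sulfur) with 9 sp² atoms and 10 π electrons from ring double bonds plus a heteroatom lone pair. 10 = 4(2)+2, so the system is aromatic and both rings count as aromatic (benzothiophene).
Ring E is planar and fully conjugated; 2 ring double bonds (4 π electrons) plus a heteroatom lone pair (2) give 6 π electrons. 6 = 4(1)+2, so ring E is aromatic (furan).
Ring F is planar and fully conjugated; 2 ring double bonds (4 π electrons) plus a heteroatom lone pair (2) give 6 π electrons. That satisfies 4n+2 with n=1, so ring F is aromatic (imidazole).
Ring G is fully conjugated (every ring atom contributes a p orbital); 3 ring double bonds give 6 π electrons. That satisfies 4n+2 with n=1, so ring G is aromatic (benzene ring).
Ring H has four sp³ carbons, so it is not fully conjugated — not aromatic (cyclohexane ring).
Aromatic: A, C, D, E, F, G. Total: 6.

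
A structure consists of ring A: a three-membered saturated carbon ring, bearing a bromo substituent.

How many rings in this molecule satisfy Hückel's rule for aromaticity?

0

Ring A has only sp³ atoms, so it is not fully conjugated — not aromatic (cyclopropane).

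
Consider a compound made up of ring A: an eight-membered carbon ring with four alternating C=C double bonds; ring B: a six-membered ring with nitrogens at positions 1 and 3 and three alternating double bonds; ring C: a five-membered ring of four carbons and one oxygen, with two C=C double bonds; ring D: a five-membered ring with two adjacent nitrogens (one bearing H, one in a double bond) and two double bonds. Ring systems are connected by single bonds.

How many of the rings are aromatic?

Ring A has only sp² ring atoms; a planar conformation would have a fully conjugated π system of 8 electrons. But 8 = 4(2), which is 4n not 4n+2, so ring A is not aromatic (cyclooctatetraene) — cyclooctatetraene distorts into a non-planar tub to avoid antiaromaticity.
Ring B is fully conjugated (every ring atom contributes a p orbital); 3 ring double bonds give 6 π electrons. 6 = 4(1)+2, so ring B is aromatic (pyrimidine).
Ring C is planar and fully conjugated; 2 ring double bonds (4 π electrons) plus a heteroatom lone pair (2) give 6 π electrons. 6 = 4(1)+2, so ring C is aromatic (furan).
Ring D is planar and fully conjugated; 2 ring double bonds (4 π electrons) plus a heteroatom lone pair (2) give 6 π electrons. That satisfies 4n+2 with n=1, so ring D is aromatic (pyrazole).
Aromatic: B, C, D. Total: 3.

3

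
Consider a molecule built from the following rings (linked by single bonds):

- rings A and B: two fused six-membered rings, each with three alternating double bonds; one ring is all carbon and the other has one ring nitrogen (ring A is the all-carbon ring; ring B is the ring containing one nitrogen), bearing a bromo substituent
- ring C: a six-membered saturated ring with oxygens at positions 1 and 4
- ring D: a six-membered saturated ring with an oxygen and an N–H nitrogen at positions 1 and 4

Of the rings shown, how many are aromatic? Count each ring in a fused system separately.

Rings A and B form a fused bicyclic system (with one nitrogen) with 10 sp² atoms and 10 π electrons from ring double bonds. 10 = 4(2)+2, so the system is aromatic and both rings count as aromatic (quinoline).
Ring C has only sp³ atoms, so it is not fully conjugated — not aromatic (1,4-dioxane).
Ring D has only sp³ atoms, so it is not fully conjugated — not aromatic (morpholine).
Aromatic: A, B. Total: 2.

2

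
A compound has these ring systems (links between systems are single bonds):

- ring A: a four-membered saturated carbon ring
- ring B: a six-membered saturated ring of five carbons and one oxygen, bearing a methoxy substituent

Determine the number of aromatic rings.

0

Ring A has only sp³ atoms, so it is not fully conjugated — not aromatic (cyclobutane).
Ring B has only sp³ atoms, so it is not fully conjugated — not aromatic (tetrahydropyran).
No ring is aromatic. Total: 0.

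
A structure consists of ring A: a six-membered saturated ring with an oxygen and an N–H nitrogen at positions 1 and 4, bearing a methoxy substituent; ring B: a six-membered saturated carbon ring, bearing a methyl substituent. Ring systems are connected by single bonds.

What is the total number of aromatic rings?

0

Ring A has only sp³ atoms, so it is not fully conjugated — not aromatic (morpholine).
Ring B has only sp³ atoms, so it is not fully conjugated — not aromatic (cyclohexane).
No ring is aromatic. Total: 0.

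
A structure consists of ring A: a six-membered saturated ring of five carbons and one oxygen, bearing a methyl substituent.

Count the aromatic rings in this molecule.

Ring A has only sp³ atoms, so it is not fully conjugated — not aromatic (tetrahydropyran).

0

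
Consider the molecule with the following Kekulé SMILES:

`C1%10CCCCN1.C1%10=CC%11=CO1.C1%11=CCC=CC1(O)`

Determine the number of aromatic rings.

The SMILES encodes a six-membered saturated ring of five carbons and one N–H nitrogen; a five-membered ring of four carbons and one oxygen, with two C=C double bonds; a six-membered carbon ring with two isolated C=C double bonds and two sp³ carbons.
The 6-membered ring with one N–H has only sp³ atoms, so it is not fully conjugated — not aromatic (piperidine).
The 5-membered ring with one oxygen is fully conjugated (every ring atom contributes a p orbital); 2 ring double bonds (4 π electrons) plus a heteroatom lone pair (2) give 6 π electrons. 6 = 4(1)+2, so it is aromatic (furan).
The 6-membered ring has two sp³ carbons, so it is not fully conjugated — not aromatic (1,4-cyclohexadiene).
1 of the 3 rings is aromatic. Total: 1.

1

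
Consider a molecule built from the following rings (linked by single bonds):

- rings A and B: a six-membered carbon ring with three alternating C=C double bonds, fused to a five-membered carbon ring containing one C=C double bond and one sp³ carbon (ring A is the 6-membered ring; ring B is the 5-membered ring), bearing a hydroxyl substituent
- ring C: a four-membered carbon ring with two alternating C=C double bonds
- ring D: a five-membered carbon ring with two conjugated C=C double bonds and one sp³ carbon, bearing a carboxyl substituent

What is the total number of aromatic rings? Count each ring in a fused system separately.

1

Ring A is fully conjugated (every ring atom contributes a p orbital); 3 ring double bonds give 6 π electrons. That satisfies 4n+2 with n=1, so ring A is aromatic (benzene ring).
Ring B has one sp³ carbon, so it is not fully conjugated — not aromatic (cyclopentene ring).
Ring C has only sp² ring atoms; a planar conformation would have a fully conjugated π system of 4 electrons. But 4 = 4(1), which is 4n not 4n+2, so ring C is not aromatic (cyclobutadiene) — cyclobutadiene is antiaromatic and distorts to a rectangle.
Ring D has one sp³ carbon, so it is not fully conjugated — not aromatic (cyclopentadiene).
Aromatic: A. Total: 1.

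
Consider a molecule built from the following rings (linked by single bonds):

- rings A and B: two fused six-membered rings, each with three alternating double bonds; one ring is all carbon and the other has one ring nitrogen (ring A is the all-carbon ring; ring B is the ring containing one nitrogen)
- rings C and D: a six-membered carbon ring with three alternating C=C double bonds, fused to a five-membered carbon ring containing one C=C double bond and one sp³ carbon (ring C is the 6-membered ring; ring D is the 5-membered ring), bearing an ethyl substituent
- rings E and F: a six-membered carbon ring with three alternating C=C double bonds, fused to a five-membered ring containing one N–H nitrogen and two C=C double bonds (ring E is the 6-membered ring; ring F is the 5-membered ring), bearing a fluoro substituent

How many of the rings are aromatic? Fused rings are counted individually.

Rings A and B form a fused bicyclic system (with one nitrogen) with 10 sp² atoms and 10 π electrons from ring double bonds. 10 = 4(2)+2, so the system is aromatic and both rings count as aromatic (quinoline).
Ring C is planar and fully conjugated; 3 ring double bonds give 6 π electrons. 6 = 4(1)+2, so ring C is aromatic (benzene ring).
Ring D has one sp³ carbon, so it is not fully conjugated — not aromatic (cyclopentene ring).
Rings E and F form a fused bicyclic system (with one N–H) with 9 sp² atoms and 10 π electrons from ring double bonds plus a heteroatom lone pair. 10 = 4(2)+2, so the system is aromatic and both rings count as aromatic (indole).
Aromatic: A, B, C, E, F. Total: 5.

5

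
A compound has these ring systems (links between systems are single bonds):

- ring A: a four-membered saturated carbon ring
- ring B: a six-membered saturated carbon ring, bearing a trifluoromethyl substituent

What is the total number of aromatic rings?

0

Ring A has only sp³ atoms, so it is not fully conjugated — not aromatic (cyclobutane).
Ring B has only sp³ atoms, so it is not fully conjugated — not aromatic (cyclohexane).
No ring is aromatic. Total: 0.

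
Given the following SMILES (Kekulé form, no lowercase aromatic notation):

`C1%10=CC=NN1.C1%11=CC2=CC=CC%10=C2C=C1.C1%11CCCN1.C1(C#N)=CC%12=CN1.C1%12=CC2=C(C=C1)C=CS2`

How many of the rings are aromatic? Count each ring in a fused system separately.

6

The SMILES encodes a five-membered ring with two adjacent nitrogens (one bearing H, one in a double bond) and two double bonds; two fused six-membered carbon rings, each with three alternating C=C double bonds; a five-membered saturated ring of four carbons and one N–H nitrogen; a five-membered ring of four carbons and one nitrogen bearing a hydrogen, with two C=C double bonds; a six-membered carbon ring with three alternating C=C double bonds, fused to a five-membered ring containing one sulfur and two C=C double bonds.
The 5-membered ring with two adjacent nitrogens (one N–H, one =N–) has a continuous p-orbital overlap around the ring; 2 ring double bonds (4 π electrons) plus a heteroatom lone pair (2) give 6 π electrons. Since 6 = 4n+2 (n=1), it is aromatic (pyrazole).
The fused 6/6-membered bicyclic is a single π system with 10 sp² atoms and 10 π electrons from ring double bonds. 10 = 4(2)+2, so the system is aromatic and both rings count as aromatic (naphthalene).
The 5-membered ring with one N–H has only sp³ atoms, so it is not fully conjugated — not aromatic (pyrrolidine).
The second 5-membered ring with one N–H has a continuous p-orbital overlap around the ring; 2 ring double bonds (4 π electrons) plus a heteroatom lone pair (2) give 6 π electrons. 6 = 4(1)+2, so it is aromatic (pyrrole).
The fused 6/5-membered bicyclic (with one sulfur) is a single π system with 9 sp² atoms and 10 π electrons from ring double bonds plus a heteroatom lone pair. 10 = 4(2)+2, so the system is aromatic and both rings count as aromatic (benzothiophene).
6 of the 7 rings are aromatic. Total: 6.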